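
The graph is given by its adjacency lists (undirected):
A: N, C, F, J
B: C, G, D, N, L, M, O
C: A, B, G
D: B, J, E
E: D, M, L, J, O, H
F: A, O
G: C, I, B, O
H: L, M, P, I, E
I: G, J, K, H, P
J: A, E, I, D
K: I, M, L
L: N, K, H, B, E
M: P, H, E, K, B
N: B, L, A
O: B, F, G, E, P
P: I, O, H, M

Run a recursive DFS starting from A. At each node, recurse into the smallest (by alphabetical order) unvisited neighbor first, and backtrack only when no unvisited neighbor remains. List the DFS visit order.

A, C, B, D, E, H, I, G, O, F, P, M, K, L, N, J

Visit A
A → C
C → B
B → D
D → E
E → H
H → I
I → G
G → O
O → F
O → P
P → M
M → K
K → L
L → N
I → J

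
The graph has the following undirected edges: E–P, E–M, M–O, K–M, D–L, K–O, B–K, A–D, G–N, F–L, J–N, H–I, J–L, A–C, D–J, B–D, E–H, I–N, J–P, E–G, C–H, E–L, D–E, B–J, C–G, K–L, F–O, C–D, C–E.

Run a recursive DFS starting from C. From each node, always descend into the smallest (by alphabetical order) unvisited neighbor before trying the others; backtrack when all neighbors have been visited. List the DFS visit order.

C -> A -> D -> B -> J -> L -> E -> G -> N -> I -> H -> M -> K -> O -> F -> P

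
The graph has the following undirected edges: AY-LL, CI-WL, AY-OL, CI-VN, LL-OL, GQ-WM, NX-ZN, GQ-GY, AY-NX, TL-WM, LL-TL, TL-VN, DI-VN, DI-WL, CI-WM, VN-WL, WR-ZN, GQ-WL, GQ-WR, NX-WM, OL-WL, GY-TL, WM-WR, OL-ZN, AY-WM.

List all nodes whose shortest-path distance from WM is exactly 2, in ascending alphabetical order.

GY, LL, OL, VN, WL, ZN

Level 0: WM
Level 1: AY, CI, GQ, NX, TL, WR
Level 2: GY, LL, OL, VN, WL, ZN
Level 3: DI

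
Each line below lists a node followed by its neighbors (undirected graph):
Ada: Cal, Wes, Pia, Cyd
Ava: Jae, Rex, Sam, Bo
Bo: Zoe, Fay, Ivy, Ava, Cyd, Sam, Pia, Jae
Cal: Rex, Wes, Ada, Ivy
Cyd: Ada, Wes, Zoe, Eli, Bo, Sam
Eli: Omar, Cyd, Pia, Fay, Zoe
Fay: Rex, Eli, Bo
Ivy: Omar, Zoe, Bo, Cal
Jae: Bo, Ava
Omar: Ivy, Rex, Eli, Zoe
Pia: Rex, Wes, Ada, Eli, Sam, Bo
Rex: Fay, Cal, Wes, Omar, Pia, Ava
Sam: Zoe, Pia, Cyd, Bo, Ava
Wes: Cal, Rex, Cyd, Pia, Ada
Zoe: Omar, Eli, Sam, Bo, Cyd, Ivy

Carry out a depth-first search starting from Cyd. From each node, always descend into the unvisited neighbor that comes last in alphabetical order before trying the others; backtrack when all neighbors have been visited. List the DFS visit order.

Cyd → Zoe → Sam → Pia → Wes → Rex → Omar → Ivy → Cal → Ada → Bo → Jae → Ava → Fay → Eli

Visit Cyd
Cyd → Zoe
Zoe → Sam
Sam → Pia
Pia → Wes
Wes → Rex
Rex → Omar
Omar → Ivy
Ivy → Cal
Cal → Ada
Ivy → Bo
Bo → Jae
Jae → Ava
Bo → Fay
Fay → Eli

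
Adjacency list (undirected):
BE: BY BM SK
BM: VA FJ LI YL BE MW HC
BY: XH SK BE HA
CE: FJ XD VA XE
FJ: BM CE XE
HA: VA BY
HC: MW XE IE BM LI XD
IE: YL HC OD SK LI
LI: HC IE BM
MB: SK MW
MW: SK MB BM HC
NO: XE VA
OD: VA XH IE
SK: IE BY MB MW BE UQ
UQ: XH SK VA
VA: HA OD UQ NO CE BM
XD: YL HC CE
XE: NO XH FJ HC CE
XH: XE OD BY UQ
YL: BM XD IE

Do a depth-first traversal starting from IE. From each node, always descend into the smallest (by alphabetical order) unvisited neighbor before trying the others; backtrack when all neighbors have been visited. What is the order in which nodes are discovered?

IE → HC → BM → BE → BY → HA → VA → CE → FJ → XE → NO → XH → OD → UQ → SK → MB → MW → XD → YL → LI

Visit IE
IE → HC
HC → BM
BM → BE
BE → BY
BY → HA
HA → VA
VA → CE
CE → FJ
FJ → XE
XE → NO
XE → XH
XH → OD
XH → UQ
UQ → SK
SK → MB
MB → MW
CE → XD
XD → YL
BM → LI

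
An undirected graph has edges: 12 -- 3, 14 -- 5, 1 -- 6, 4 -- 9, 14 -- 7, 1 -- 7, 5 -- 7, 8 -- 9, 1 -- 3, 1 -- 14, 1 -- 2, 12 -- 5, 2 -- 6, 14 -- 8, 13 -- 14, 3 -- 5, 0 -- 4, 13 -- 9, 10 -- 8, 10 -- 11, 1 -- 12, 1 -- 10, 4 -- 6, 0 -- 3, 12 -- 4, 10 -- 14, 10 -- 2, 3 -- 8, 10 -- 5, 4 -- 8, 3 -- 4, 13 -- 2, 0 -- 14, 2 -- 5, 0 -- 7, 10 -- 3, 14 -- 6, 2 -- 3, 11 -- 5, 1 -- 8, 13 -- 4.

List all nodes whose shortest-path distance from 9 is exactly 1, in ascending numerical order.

4, 8, 13

Level 0: 9
Level 1: 4, 8, 13
Level 2: 0, 1, 2, 3, 6, 10, 12, 14
Level 3: 5, 7, 11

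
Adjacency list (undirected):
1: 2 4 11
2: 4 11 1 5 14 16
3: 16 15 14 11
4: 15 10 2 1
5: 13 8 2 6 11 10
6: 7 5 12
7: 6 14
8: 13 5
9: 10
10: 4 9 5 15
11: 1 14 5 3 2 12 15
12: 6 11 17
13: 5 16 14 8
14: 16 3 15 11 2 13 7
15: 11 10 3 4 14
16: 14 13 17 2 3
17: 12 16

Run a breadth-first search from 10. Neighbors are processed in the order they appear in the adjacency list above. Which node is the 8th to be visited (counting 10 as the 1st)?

Visit 10; enqueue 4, 9, 5, 15 → queue [4, 9, 5, 15]
Visit 4; enqueue 2, 1 → queue [9, 5, 15, 2, 1]
Visit 9 → queue [5, 15, 2, 1]
Visit 5; enqueue 13, 8, 6, 11 → queue [15, 2, 1, 13, 8, 6, 11]
Visit 15; enqueue 3, 14 → queue [2, 1, 13, 8, 6, 11, 3, 14]
Visit 2; enqueue 16 → queue [1, 13, 8, 6, 11, 3, 14, 16]
Visit 1 → queue [13, 8, 6, 11, 3, 14, 16]
Visit 13 → queue [8, 6, 11, 3, 14, 16]
Visit 8 → queue [6, 11, 3, 14, 16]
Visit 6; enqueue 7, 12 → queue [11, 3, 14, 16, 7, 12]
Visit 11 → queue [3, 14, 16, 7, 12]
Visit 3 → queue [14, 16, 7, 12]
Visit 14 → queue [16, 7, 12]
Visit 16; enqueue 17 → queue [7, 12, 17]
Visit 7 → queue [12, 17]
Visit 12 → queue [17]
Visit 17 → queue []

Visit order: 10, 4, 9, 5, 15, 2, 1, 13, 8, 6, 11, 3, 14, 16, 7, 12, 17

13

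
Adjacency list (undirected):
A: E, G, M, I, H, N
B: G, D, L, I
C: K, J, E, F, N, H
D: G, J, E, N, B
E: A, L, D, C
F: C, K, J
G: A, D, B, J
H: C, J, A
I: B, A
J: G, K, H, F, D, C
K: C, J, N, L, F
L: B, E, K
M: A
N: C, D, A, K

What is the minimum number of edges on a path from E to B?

Level 0: E
Level 1: A, C, D, L
Level 2: B, F, G, H, I, J, K, M, N
B first appears at level 2.

2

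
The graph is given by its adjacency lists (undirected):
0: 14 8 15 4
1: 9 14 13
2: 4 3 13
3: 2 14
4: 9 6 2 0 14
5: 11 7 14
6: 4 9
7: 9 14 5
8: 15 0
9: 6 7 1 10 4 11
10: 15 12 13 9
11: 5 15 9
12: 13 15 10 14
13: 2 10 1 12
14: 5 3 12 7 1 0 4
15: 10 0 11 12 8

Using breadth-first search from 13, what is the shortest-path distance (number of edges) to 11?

Level 0: 13
Level 1: 1, 2, 10, 12
Level 2: 3, 4, 9, 14, 15
Level 3: 0, 5, 6, 7, 8, 11
11 first appears at level 3.

3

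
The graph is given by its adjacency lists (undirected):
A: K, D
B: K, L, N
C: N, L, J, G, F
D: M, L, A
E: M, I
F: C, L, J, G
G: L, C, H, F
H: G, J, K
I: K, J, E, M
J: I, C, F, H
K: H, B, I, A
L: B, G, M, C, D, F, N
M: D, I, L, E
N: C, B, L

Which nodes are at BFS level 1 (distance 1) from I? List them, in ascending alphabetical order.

Level 0: I
Level 1: E, J, K, M
Level 2: A, B, C, D, F, H, L
Level 3: G, N

E, J, K, M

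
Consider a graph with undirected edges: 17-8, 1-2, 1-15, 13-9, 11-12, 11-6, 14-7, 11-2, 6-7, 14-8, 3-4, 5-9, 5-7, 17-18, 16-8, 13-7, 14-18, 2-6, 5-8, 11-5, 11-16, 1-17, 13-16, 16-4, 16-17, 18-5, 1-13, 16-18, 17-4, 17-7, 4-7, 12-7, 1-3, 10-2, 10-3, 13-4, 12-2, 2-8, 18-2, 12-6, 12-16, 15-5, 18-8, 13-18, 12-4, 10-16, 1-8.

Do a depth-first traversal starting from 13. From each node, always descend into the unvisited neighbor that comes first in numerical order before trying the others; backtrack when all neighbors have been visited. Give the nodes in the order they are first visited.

13 -> 1 -> 2 -> 6 -> 7 -> 4 -> 3 -> 10 -> 16 -> 8 -> 5 -> 9 -> 11 -> 12 -> 15 -> 18 -> 14 -> 17

Visit 13
13 → 1
1 → 2
2 → 6
6 → 7
7 → 4
4 → 3
3 → 10
10 → 16
16 → 8
8 → 5
5 → 9
5 → 11
11 → 12
5 → 15
5 → 18
18 → 14
18 → 17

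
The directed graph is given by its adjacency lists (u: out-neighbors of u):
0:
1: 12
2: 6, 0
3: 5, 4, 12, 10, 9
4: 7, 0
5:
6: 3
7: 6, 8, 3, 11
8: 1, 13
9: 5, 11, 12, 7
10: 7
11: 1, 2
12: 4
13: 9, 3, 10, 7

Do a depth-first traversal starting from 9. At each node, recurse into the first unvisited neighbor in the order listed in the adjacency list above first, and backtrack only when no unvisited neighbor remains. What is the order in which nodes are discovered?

9 -> 5 -> 11 -> 1 -> 12 -> 4 -> 7 -> 6 -> 3 -> 10 -> 8 -> 13 -> 0 -> 2

Visit 9
9 → 5
9 → 11
11 → 1
1 → 12
12 → 4
4 → 7
7 → 6
6 → 3
3 → 10
7 → 8
8 → 13
4 → 0
11 → 2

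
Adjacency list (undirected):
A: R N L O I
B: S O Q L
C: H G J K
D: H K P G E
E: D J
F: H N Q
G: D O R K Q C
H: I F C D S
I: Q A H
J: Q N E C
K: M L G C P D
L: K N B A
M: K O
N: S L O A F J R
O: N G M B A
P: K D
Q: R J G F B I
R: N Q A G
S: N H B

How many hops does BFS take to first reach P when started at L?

2

Level 0: L
Level 1: A, B, K, N
Level 2: C, D, F, G, I, J, M, O, P, Q, R, S
Level 3: E, H
P first appears at level 2.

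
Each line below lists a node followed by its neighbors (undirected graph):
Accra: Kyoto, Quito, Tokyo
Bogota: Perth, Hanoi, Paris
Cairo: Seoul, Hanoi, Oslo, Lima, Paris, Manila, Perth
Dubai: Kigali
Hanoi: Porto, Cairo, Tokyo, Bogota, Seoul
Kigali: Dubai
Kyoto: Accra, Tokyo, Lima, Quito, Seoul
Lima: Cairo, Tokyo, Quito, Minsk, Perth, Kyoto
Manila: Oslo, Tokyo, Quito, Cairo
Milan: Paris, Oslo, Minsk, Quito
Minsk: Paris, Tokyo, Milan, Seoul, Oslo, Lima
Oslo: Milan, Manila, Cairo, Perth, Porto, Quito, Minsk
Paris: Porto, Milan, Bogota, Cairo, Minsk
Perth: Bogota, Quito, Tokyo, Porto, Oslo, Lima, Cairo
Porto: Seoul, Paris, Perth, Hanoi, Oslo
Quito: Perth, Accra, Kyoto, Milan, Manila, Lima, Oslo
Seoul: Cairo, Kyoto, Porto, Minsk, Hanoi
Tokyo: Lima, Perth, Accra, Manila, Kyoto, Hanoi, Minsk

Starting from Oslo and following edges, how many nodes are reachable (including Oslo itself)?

BFS from Oslo visits: Oslo, Milan, Manila, Cairo, Perth, Porto, Quito, Minsk, Paris, Tokyo, Seoul, Hanoi, Lima, Bogota, Accra, Kyoto
Reachable nodes: 16 of 18 total.

16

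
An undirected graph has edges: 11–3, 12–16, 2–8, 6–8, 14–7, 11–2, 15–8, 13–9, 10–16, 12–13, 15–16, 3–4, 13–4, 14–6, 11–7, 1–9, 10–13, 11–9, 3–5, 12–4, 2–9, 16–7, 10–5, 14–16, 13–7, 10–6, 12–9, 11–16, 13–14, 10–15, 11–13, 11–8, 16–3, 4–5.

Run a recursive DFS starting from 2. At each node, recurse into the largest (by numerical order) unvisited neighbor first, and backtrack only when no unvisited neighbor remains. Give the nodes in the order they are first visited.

Visit 2
2 → 11
11 → 16
16 → 15
15 → 10
10 → 13
13 → 14
14 → 7
14 → 6
6 → 8
13 → 12
12 → 9
9 → 1
12 → 4
4 → 5
5 → 3

2 -> 11 -> 16 -> 15 -> 10 -> 13 -> 14 -> 7 -> 6 -> 8 -> 12 -> 9 -> 1 -> 4 -> 5 -> 3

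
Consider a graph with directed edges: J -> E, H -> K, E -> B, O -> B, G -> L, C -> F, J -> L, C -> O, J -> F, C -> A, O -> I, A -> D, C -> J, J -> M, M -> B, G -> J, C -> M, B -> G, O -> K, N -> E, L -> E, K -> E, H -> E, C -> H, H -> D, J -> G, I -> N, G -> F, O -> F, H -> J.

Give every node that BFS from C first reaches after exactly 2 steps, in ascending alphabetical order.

B, D, E, G, I, K, L

Level 0: C
Level 1: A, F, H, J, M, O
Level 2: B, D, E, G, I, K, L
Level 3: N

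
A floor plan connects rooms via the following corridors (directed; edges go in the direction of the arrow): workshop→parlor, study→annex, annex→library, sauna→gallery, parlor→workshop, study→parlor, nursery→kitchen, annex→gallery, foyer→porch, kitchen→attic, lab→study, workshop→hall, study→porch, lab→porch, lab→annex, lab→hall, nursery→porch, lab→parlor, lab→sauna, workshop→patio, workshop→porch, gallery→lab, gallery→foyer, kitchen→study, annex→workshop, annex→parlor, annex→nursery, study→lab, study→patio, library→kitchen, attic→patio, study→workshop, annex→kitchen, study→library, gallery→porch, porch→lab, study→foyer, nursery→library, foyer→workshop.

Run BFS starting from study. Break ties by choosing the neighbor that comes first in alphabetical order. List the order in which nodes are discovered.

Visit study; enqueue annex, foyer, lab, library, parlor, patio, porch, workshop → queue [annex, foyer, lab, library, parlor, patio, porch, workshop]
Visit annex; enqueue gallery, kitchen, nursery → queue [foyer, lab, library, parlor, patio, porch, workshop, gallery, kitchen, nursery]
Visit foyer → queue [lab, library, parlor, patio, porch, workshop, gallery, kitchen, nursery]
Visit lab; enqueue hall, sauna → queue [library, parlor, patio, porch, workshop, gallery, kitchen, nursery, hall, sauna]
Visit library → queue [parlor, patio, porch, workshop, gallery, kitchen, nursery, hall, sauna]
Visit parlor → queue [patio, porch, workshop, gallery, kitchen, nursery, hall, sauna]
Visit patio → queue [porch, workshop, gallery, kitchen, nursery, hall, sauna]
Visit porch → queue [workshop, gallery, kitchen, nursery, hall, sauna]
Visit workshop → queue [gallery, kitchen, nursery, hall, sauna]
Visit gallery → queue [kitchen, nursery, hall, sauna]
Visit kitchen; enqueue attic → queue [nursery, hall, sauna, attic]
Visit nursery → queue [hall, sauna, attic]
Visit hall → queue [sauna, attic]
Visit sauna → queue [attic]
Visit attic → queue []

study annex foyer lab library parlor patio porch workshop gallery kitchen nursery hall sauna attic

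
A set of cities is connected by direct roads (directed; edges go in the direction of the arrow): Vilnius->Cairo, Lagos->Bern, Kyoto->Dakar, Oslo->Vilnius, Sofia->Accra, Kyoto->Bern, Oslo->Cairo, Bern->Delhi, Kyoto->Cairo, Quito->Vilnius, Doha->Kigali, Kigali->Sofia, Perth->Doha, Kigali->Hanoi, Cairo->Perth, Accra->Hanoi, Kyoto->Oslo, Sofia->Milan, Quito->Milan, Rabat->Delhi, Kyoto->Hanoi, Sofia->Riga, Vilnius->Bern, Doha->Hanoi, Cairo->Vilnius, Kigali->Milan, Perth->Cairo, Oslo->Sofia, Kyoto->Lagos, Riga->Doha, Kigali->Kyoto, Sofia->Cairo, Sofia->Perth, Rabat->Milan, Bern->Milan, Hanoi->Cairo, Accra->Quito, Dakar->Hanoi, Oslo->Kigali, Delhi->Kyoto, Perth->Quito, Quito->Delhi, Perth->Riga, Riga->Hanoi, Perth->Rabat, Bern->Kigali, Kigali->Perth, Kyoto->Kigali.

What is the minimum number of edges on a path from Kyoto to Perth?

2

Level 0: Kyoto
Level 1: Bern, Cairo, Dakar, Hanoi, Kigali, Lagos, Oslo
Level 2: Delhi, Milan, Perth, Sofia, Vilnius
Level 3: Accra, Doha, Quito, Rabat, Riga
Perth first appears at level 2.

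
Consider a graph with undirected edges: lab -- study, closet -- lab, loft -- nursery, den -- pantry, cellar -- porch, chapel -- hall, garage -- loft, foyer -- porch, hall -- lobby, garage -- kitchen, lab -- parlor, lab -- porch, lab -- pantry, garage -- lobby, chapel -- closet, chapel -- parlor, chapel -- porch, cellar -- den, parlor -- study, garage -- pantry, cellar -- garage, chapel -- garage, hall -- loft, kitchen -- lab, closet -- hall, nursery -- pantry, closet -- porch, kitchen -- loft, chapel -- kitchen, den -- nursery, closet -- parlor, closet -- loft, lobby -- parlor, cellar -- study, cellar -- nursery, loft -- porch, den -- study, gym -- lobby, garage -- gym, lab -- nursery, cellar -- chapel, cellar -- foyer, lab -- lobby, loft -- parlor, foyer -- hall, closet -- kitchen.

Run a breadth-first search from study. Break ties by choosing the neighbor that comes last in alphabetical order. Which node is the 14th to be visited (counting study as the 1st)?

Visit study; enqueue parlor, lab, den, cellar → queue [parlor, lab, den, cellar]
Visit parlor; enqueue loft, lobby, closet, chapel → queue [lab, den, cellar, loft, lobby, closet, chapel]
Visit lab; enqueue porch, pantry, nursery, kitchen → queue [den, cellar, loft, lobby, closet, chapel, porch, pantry, nursery, kitchen]
Visit den → queue [cellar, loft, lobby, closet, chapel, porch, pantry, nursery, kitchen]
Visit cellar; enqueue garage, foyer → queue [loft, lobby, closet, chapel, porch, pantry, nursery, kitchen, garage, foyer]
Visit loft; enqueue hall → queue [lobby, closet, chapel, porch, pantry, nursery, kitchen, garage, foyer, hall]
Visit lobby; enqueue gym → queue [closet, chapel, porch, pantry, nursery, kitchen, garage, foyer, hall, gym]
Visit closet → queue [chapel, porch, pantry, nursery, kitchen, garage, foyer, hall, gym]
Visit chapel → queue [porch, pantry, nursery, kitchen, garage, foyer, hall, gym]
Visit porch → queue [pantry, nursery, kitchen, garage, foyer, hall, gym]
Visit pantry → queue [nursery, kitchen, garage, foyer, hall, gym]
Visit nursery → queue [kitchen, garage, foyer, hall, gym]
Visit kitchen → queue [garage, foyer, hall, gym]
Visit garage → queue [foyer, hall, gym]
Visit foyer → queue [hall, gym]
Visit hall → queue [gym]
Visit gym → queue []

Visit order: study, parlor, lab, den, cellar, loft, lobby, closet, chapel, porch, pantry, nursery, kitchen, garage, foyer, hall, gym

garage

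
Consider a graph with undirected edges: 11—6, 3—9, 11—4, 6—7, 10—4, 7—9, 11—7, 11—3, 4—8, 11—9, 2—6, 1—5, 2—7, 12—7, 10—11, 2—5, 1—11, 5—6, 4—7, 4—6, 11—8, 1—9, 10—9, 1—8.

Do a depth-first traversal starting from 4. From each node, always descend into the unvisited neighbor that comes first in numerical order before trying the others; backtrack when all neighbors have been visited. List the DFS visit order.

4, 6, 2, 5, 1, 8, 11, 3, 9, 7, 12, 10

Visit 4
4 → 6
6 → 2
2 → 5
5 → 1
1 → 8
8 → 11
11 → 3
3 → 9
9 → 7
7 → 12
9 → 10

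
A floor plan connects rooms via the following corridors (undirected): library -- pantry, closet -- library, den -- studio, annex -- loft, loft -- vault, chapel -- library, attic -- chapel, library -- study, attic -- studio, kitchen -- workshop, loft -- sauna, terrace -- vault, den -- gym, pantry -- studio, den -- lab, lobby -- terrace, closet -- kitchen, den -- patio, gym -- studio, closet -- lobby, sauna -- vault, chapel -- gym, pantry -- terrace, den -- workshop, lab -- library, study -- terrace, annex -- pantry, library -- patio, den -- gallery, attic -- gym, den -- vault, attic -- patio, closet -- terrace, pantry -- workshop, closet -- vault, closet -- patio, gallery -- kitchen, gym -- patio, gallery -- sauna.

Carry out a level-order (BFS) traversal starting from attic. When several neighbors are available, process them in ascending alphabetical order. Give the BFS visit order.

Visit attic; enqueue chapel, gym, patio, studio → queue [chapel, gym, patio, studio]
Visit chapel; enqueue library → queue [gym, patio, studio, library]
Visit gym; enqueue den → queue [patio, studio, library, den]
Visit patio; enqueue closet → queue [studio, library, den, closet]
Visit studio; enqueue pantry → queue [library, den, closet, pantry]
Visit library; enqueue lab, study → queue [den, closet, pantry, lab, study]
Visit den; enqueue gallery, vault, workshop → queue [closet, pantry, lab, study, gallery, vault, workshop]
Visit closet; enqueue kitchen, lobby, terrace → queue [pantry, lab, study, gallery, vault, workshop, kitchen, lobby, terrace]
Visit pantry; enqueue annex → queue [lab, study, gallery, vault, workshop, kitchen, lobby, terrace, annex]
Visit lab → queue [study, gallery, vault, workshop, kitchen, lobby, terrace, annex]
Visit study → queue [gallery, vault, workshop, kitchen, lobby, terrace, annex]
Visit gallery; enqueue sauna → queue [vault, workshop, kitchen, lobby, terrace, annex, sauna]
Visit vault; enqueue loft → queue [workshop, kitchen, lobby, terrace, annex, sauna, loft]
Visit workshop → queue [kitchen, lobby, terrace, annex, sauna, loft]
Visit kitchen → queue [lobby, terrace, annex, sauna, loft]
Visit lobby → queue [terrace, annex, sauna, loft]
Visit terrace → queue [annex, sauna, loft]
Visit annex → queue [sauna, loft]
Visit sauna → queue [loft]
Visit loft → queue []

attic, chapel, gym, patio, studio, library, den, closet, pantry, lab, study, gallery, vault, workshop, kitchen, lobby, terrace, annex, sauna, loft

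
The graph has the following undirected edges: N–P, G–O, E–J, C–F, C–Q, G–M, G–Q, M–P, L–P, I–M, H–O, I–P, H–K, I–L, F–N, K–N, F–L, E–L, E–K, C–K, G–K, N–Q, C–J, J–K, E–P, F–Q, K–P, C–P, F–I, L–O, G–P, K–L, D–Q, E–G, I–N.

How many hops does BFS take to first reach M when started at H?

Level 0: H
Level 1: K, O
Level 2: C, E, G, J, L, N, P
Level 3: F, I, M, Q
Level 4: D
M first appears at level 3.

3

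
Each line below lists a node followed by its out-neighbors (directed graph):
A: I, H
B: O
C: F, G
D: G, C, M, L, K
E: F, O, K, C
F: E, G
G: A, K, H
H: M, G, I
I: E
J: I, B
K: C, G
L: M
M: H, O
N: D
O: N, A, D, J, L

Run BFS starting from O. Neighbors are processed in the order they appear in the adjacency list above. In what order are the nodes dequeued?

O → N → A → D → J → L → I → H → G → C → M → K → B → E → F

Visit O; enqueue N, A, D, J, L → queue [N, A, D, J, L]
Visit N → queue [A, D, J, L]
Visit A; enqueue I, H → queue [D, J, L, I, H]
Visit D; enqueue G, C, M, K → queue [J, L, I, H, G, C, M, K]
Visit J; enqueue B → queue [L, I, H, G, C, M, K, B]
Visit L → queue [I, H, G, C, M, K, B]
Visit I; enqueue E → queue [H, G, C, M, K, B, E]
Visit H → queue [G, C, M, K, B, E]
Visit G → queue [C, M, K, B, E]
Visit C; enqueue F → queue [M, K, B, E, F]
Visit M → queue [K, B, E, F]
Visit K → queue [B, E, F]
Visit B → queue [E, F]
Visit E → queue [F]
Visit F → queue []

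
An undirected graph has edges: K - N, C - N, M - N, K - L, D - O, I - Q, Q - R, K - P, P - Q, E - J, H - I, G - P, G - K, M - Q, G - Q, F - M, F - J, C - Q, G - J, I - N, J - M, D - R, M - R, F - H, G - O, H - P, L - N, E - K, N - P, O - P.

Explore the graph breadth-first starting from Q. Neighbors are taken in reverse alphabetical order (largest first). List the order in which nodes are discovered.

Visit Q; enqueue R, P, M, I, G, C → queue [R, P, M, I, G, C]
Visit R; enqueue D → queue [P, M, I, G, C, D]
Visit P; enqueue O, N, K, H → queue [M, I, G, C, D, O, N, K, H]
Visit M; enqueue J, F → queue [I, G, C, D, O, N, K, H, J, F]
Visit I → queue [G, C, D, O, N, K, H, J, F]
Visit G → queue [C, D, O, N, K, H, J, F]
Visit C → queue [D, O, N, K, H, J, F]
Visit D → queue [O, N, K, H, J, F]
Visit O → queue [N, K, H, J, F]
Visit N; enqueue L → queue [K, H, J, F, L]
Visit K; enqueue E → queue [H, J, F, L, E]
Visit H → queue [J, F, L, E]
Visit J → queue [F, L, E]
Visit F → queue [L, E]
Visit L → queue [E]
Visit E → queue []

Q, R, P, M, I, G, C, D, O, N, K, H, J, F, L, E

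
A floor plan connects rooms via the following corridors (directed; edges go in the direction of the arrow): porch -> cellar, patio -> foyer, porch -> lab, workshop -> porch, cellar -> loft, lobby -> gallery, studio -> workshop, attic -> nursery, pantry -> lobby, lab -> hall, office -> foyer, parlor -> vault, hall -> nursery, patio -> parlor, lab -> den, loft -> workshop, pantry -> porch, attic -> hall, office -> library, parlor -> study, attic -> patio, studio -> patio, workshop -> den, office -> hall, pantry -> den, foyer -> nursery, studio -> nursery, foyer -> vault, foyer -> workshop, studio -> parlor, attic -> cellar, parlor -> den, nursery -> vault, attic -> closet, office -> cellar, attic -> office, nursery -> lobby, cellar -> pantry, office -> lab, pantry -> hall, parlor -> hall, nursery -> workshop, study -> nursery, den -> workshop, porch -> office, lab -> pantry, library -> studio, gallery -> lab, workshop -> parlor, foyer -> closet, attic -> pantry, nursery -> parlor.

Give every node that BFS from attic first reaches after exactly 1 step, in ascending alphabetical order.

Level 0: attic
Level 1: cellar, closet, hall, nursery, office, pantry, patio
Level 2: den, foyer, lab, library, lobby, loft, parlor, porch, vault, workshop
Level 3: gallery, studio, study

cellar, closet, hall, nursery, office, pantry, patio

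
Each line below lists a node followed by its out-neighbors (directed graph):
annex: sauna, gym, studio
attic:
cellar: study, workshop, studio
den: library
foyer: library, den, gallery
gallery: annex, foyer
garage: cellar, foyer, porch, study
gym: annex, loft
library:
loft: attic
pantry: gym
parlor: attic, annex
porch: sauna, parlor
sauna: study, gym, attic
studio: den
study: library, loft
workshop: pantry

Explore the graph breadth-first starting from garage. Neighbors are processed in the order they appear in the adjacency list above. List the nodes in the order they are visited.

Visit garage; enqueue cellar, foyer, porch, study → queue [cellar, foyer, porch, study]
Visit cellar; enqueue workshop, studio → queue [foyer, porch, study, workshop, studio]
Visit foyer; enqueue library, den, gallery → queue [porch, study, workshop, studio, library, den, gallery]
Visit porch; enqueue sauna, parlor → queue [study, workshop, studio, library, den, gallery, sauna, parlor]
Visit study; enqueue loft → queue [workshop, studio, library, den, gallery, sauna, parlor, loft]
Visit workshop; enqueue pantry → queue [studio, library, den, gallery, sauna, parlor, loft, pantry]
Visit studio → queue [library, den, gallery, sauna, parlor, loft, pantry]
Visit library → queue [den, gallery, sauna, parlor, loft, pantry]
Visit den → queue [gallery, sauna, parlor, loft, pantry]
Visit gallery; enqueue annex → queue [sauna, parlor, loft, pantry, annex]
Visit sauna; enqueue gym, attic → queue [parlor, loft, pantry, annex, gym, attic]
Visit parlor → queue [loft, pantry, annex, gym, attic]
Visit loft → queue [pantry, annex, gym, attic]
Visit pantry → queue [annex, gym, attic]
Visit annex → queue [gym, attic]
Visit gym → queue [attic]
Visit attic → queue []

garage → cellar → foyer → porch → study → workshop → studio → library → den → gallery → sauna → parlor → loft → pantry → annex → gym → attic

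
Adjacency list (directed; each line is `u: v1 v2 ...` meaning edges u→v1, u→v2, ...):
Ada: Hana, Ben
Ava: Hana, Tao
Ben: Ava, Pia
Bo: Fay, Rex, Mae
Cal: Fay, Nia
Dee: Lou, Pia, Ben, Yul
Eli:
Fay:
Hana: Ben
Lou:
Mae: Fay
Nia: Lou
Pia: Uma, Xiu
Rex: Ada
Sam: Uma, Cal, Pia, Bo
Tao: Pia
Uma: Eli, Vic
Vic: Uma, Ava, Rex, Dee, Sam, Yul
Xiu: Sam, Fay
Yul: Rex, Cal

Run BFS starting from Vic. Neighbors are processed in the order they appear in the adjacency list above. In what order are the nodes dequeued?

Visit Vic; enqueue Uma, Ava, Rex, Dee, Sam, Yul → queue [Uma, Ava, Rex, Dee, Sam, Yul]
Visit Uma; enqueue Eli → queue [Ava, Rex, Dee, Sam, Yul, Eli]
Visit Ava; enqueue Hana, Tao → queue [Rex, Dee, Sam, Yul, Eli, Hana, Tao]
Visit Rex; enqueue Ada → queue [Dee, Sam, Yul, Eli, Hana, Tao, Ada]
Visit Dee; enqueue Lou, Pia, Ben → queue [Sam, Yul, Eli, Hana, Tao, Ada, Lou, Pia, Ben]
Visit Sam; enqueue Cal, Bo → queue [Yul, Eli, Hana, Tao, Ada, Lou, Pia, Ben, Cal, Bo]
Visit Yul → queue [Eli, Hana, Tao, Ada, Lou, Pia, Ben, Cal, Bo]
Visit Eli → queue [Hana, Tao, Ada, Lou, Pia, Ben, Cal, Bo]
Visit Hana → queue [Tao, Ada, Lou, Pia, Ben, Cal, Bo]
Visit Tao → queue [Ada, Lou, Pia, Ben, Cal, Bo]
Visit Ada → queue [Lou, Pia, Ben, Cal, Bo]
Visit Lou → queue [Pia, Ben, Cal, Bo]
Visit Pia; enqueue Xiu → queue [Ben, Cal, Bo, Xiu]
Visit Ben → queue [Cal, Bo, Xiu]
Visit Cal; enqueue Fay, Nia → queue [Bo, Xiu, Fay, Nia]
Visit Bo; enqueue Mae → queue [Xiu, Fay, Nia, Mae]
Visit Xiu → queue [Fay, Nia, Mae]
Visit Fay → queue [Nia, Mae]
Visit Nia → queue [Mae]
Visit Mae → queue []

Vic → Uma → Ava → Rex → Dee → Sam → Yul → Eli → Hana → Tao → Ada → Lou → Pia → Ben → Cal → Bo → Xiu → Fay → Nia → Mae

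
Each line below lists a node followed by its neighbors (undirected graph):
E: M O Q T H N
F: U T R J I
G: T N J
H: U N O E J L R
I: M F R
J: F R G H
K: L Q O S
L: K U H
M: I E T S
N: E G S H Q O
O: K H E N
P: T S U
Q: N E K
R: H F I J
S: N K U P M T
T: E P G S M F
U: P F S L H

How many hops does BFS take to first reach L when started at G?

3

Level 0: G
Level 1: J, N, T
Level 2: E, F, H, M, O, P, Q, R, S
Level 3: I, K, L, U
L first appears at level 3.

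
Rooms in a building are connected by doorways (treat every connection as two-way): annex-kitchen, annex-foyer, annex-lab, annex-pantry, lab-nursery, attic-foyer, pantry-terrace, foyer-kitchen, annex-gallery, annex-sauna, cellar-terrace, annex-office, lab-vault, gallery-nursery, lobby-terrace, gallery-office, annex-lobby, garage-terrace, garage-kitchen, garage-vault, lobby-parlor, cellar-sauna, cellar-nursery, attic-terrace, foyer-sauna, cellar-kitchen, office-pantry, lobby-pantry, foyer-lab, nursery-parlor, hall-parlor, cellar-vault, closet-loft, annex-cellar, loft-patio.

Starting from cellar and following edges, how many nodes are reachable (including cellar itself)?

17

BFS from cellar visits: cellar, annex, kitchen, nursery, sauna, terrace, vault, foyer, gallery, lab, lobby, office, pantry, garage, parlor, attic, hall
Reachable nodes: 17 of 20 total.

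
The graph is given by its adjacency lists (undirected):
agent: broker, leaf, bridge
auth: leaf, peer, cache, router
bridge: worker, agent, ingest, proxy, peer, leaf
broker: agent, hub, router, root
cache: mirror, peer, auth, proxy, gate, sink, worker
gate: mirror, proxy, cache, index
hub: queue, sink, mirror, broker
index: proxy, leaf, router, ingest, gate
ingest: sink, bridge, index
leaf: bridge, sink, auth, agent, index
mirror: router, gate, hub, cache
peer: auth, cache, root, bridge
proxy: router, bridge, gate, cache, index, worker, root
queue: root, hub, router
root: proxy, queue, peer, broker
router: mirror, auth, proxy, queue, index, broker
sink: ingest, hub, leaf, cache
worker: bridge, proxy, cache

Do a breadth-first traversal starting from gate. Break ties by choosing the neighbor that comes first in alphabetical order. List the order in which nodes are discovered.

gate -> cache -> index -> mirror -> proxy -> auth -> peer -> sink -> worker -> ingest -> leaf -> router -> hub -> bridge -> root -> agent -> broker -> queue

Visit gate; enqueue cache, index, mirror, proxy → queue [cache, index, mirror, proxy]
Visit cache; enqueue auth, peer, sink, worker → queue [index, mirror, proxy, auth, peer, sink, worker]
Visit index; enqueue ingest, leaf, router → queue [mirror, proxy, auth, peer, sink, worker, ingest, leaf, router]
Visit mirror; enqueue hub → queue [proxy, auth, peer, sink, worker, ingest, leaf, router, hub]
Visit proxy; enqueue bridge, root → queue [auth, peer, sink, worker, ingest, leaf, router, hub, bridge, root]
Visit auth → queue [peer, sink, worker, ingest, leaf, router, hub, bridge, root]
Visit peer → queue [sink, worker, ingest, leaf, router, hub, bridge, root]
Visit sink → queue [worker, ingest, leaf, router, hub, bridge, root]
Visit worker → queue [ingest, leaf, router, hub, bridge, root]
Visit ingest → queue [leaf, router, hub, bridge, root]
Visit leaf; enqueue agent → queue [router, hub, bridge, root, agent]
Visit router; enqueue broker, queue → queue [hub, bridge, root, agent, broker, queue]
Visit hub → queue [bridge, root, agent, broker, queue]
Visit bridge → queue [root, agent, broker, queue]
Visit root → queue [agent, broker, queue]
Visit agent → queue [broker, queue]
Visit broker → queue [queue]
Visit queue → queue []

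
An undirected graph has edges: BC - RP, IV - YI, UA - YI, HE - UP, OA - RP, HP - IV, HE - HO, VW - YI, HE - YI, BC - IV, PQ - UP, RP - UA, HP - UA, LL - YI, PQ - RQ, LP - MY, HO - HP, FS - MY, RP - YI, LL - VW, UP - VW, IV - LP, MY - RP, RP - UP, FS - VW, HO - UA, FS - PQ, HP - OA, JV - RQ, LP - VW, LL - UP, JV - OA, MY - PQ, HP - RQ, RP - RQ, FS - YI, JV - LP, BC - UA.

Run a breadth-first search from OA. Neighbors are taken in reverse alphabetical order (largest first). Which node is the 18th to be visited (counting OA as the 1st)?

PQ

Visit OA; enqueue RP, JV, HP → queue [RP, JV, HP]
Visit RP; enqueue YI, UP, UA, RQ, MY, BC → queue [JV, HP, YI, UP, UA, RQ, MY, BC]
Visit JV; enqueue LP → queue [HP, YI, UP, UA, RQ, MY, BC, LP]
Visit HP; enqueue IV, HO → queue [YI, UP, UA, RQ, MY, BC, LP, IV, HO]
Visit YI; enqueue VW, LL, HE, FS → queue [UP, UA, RQ, MY, BC, LP, IV, HO, VW, LL, HE, FS]
Visit UP; enqueue PQ → queue [UA, RQ, MY, BC, LP, IV, HO, VW, LL, HE, FS, PQ]
Visit UA → queue [RQ, MY, BC, LP, IV, HO, VW, LL, HE, FS, PQ]
Visit RQ → queue [MY, BC, LP, IV, HO, VW, LL, HE, FS, PQ]
Visit MY → queue [BC, LP, IV, HO, VW, LL, HE, FS, PQ]
Visit BC → queue [LP, IV, HO, VW, LL, HE, FS, PQ]
Visit LP → queue [IV, HO, VW, LL, HE, FS, PQ]
Visit IV → queue [HO, VW, LL, HE, FS, PQ]
Visit HO → queue [VW, LL, HE, FS, PQ]
Visit VW → queue [LL, HE, FS, PQ]
Visit LL → queue [HE, FS, PQ]
Visit HE → queue [FS, PQ]
Visit FS → queue [PQ]
Visit PQ → queue []

Visit order: OA, RP, JV, HP, YI, UP, UA, RQ, MY, BC, LP, IV, HO, VW, LL, HE, FS, PQ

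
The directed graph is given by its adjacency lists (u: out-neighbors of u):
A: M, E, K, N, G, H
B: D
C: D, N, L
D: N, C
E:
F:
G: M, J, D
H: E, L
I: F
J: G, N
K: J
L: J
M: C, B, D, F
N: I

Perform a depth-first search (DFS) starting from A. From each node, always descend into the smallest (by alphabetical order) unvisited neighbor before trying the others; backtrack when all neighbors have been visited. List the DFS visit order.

A, E, G, D, C, L, J, N, I, F, M, B, H, K

Visit A
A → E
A → G
G → D
D → C
C → L
L → J
J → N
N → I
I → F
G → M
M → B
A → H
A → K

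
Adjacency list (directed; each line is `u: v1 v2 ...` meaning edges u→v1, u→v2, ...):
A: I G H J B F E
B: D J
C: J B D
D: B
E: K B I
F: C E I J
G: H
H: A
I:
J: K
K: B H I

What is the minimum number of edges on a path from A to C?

Level 0: A
Level 1: B, E, F, G, H, I, J
Level 2: C, D, K
C first appears at level 2.

2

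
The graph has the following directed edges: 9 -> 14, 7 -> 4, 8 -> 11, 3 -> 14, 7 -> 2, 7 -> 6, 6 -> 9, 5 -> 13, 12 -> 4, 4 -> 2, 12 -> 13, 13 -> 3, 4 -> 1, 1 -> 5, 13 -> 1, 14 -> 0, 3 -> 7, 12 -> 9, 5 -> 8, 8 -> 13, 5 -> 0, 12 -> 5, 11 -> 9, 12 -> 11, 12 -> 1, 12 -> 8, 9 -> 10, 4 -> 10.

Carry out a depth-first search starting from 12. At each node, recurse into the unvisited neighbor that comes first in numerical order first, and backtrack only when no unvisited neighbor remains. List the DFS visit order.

12, 1, 5, 0, 8, 11, 9, 10, 14, 13, 3, 7, 2, 4, 6

Visit 12
12 → 1
1 → 5
5 → 0
5 → 8
8 → 11
11 → 9
9 → 10
9 → 14
8 → 13
13 → 3
3 → 7
7 → 2
7 → 4
7 → 6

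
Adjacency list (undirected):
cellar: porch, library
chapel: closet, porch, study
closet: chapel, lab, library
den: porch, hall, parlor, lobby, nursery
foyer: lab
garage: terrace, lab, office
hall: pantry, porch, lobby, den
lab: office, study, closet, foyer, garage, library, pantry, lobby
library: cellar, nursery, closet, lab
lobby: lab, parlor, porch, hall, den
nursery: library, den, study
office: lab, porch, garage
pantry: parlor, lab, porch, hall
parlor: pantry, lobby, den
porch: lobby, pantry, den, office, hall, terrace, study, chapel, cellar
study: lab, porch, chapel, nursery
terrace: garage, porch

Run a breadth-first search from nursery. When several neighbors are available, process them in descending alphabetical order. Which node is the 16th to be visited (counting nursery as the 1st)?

Visit nursery; enqueue study, library, den → queue [study, library, den]
Visit study; enqueue porch, lab, chapel → queue [library, den, porch, lab, chapel]
Visit library; enqueue closet, cellar → queue [den, porch, lab, chapel, closet, cellar]
Visit den; enqueue parlor, lobby, hall → queue [porch, lab, chapel, closet, cellar, parlor, lobby, hall]
Visit porch; enqueue terrace, pantry, office → queue [lab, chapel, closet, cellar, parlor, lobby, hall, terrace, pantry, office]
Visit lab; enqueue garage, foyer → queue [chapel, closet, cellar, parlor, lobby, hall, terrace, pantry, office, garage, foyer]
Visit chapel → queue [closet, cellar, parlor, lobby, hall, terrace, pantry, office, garage, foyer]
Visit closet → queue [cellar, parlor, lobby, hall, terrace, pantry, office, garage, foyer]
Visit cellar → queue [parlor, lobby, hall, terrace, pantry, office, garage, foyer]
Visit parlor → queue [lobby, hall, terrace, pantry, office, garage, foyer]
Visit lobby → queue [hall, terrace, pantry, office, garage, foyer]
Visit hall → queue [terrace, pantry, office, garage, foyer]
Visit terrace → queue [pantry, office, garage, foyer]
Visit pantry → queue [office, garage, foyer]
Visit office → queue [garage, foyer]
Visit garage → queue [foyer]
Visit foyer → queue []

Visit order: nursery, study, library, den, porch, lab, chapel, closet, cellar, parlor, lobby, hall, terrace, pantry, office, garage, foyer

garage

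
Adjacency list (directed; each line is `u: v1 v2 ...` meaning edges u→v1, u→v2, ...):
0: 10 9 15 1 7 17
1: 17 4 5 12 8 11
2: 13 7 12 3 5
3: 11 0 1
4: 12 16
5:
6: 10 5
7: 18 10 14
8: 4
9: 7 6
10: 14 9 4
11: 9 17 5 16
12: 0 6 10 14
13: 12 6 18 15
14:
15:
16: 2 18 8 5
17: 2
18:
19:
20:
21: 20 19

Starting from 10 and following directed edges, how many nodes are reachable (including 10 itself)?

BFS from 10 visits: 10, 14, 9, 4, 7, 6, 16, 12, 18, 5, 8, 2, 0, 13, 3, 17, 15, 1, 11
Reachable nodes: 19 of 22 total.

19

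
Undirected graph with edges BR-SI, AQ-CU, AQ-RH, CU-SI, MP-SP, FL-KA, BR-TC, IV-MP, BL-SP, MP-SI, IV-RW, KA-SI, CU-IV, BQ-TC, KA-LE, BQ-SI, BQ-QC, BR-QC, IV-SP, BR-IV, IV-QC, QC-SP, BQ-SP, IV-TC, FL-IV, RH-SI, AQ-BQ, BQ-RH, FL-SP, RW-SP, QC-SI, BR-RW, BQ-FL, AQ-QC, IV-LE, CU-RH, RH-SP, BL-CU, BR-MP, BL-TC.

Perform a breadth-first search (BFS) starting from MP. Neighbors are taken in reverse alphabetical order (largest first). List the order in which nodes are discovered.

Visit MP; enqueue SP, SI, IV, BR → queue [SP, SI, IV, BR]
Visit SP; enqueue RW, RH, QC, FL, BQ, BL → queue [SI, IV, BR, RW, RH, QC, FL, BQ, BL]
Visit SI; enqueue KA, CU → queue [IV, BR, RW, RH, QC, FL, BQ, BL, KA, CU]
Visit IV; enqueue TC, LE → queue [BR, RW, RH, QC, FL, BQ, BL, KA, CU, TC, LE]
Visit BR → queue [RW, RH, QC, FL, BQ, BL, KA, CU, TC, LE]
Visit RW → queue [RH, QC, FL, BQ, BL, KA, CU, TC, LE]
Visit RH; enqueue AQ → queue [QC, FL, BQ, BL, KA, CU, TC, LE, AQ]
Visit QC → queue [FL, BQ, BL, KA, CU, TC, LE, AQ]
Visit FL → queue [BQ, BL, KA, CU, TC, LE, AQ]
Visit BQ → queue [BL, KA, CU, TC, LE, AQ]
Visit BL → queue [KA, CU, TC, LE, AQ]
Visit KA → queue [CU, TC, LE, AQ]
Visit CU → queue [TC, LE, AQ]
Visit TC → queue [LE, AQ]
Visit LE → queue [AQ]
Visit AQ → queue []

MP, SP, SI, IV, BR, RW, RH, QC, FL, BQ, BL, KA, CU, TC, LE, AQ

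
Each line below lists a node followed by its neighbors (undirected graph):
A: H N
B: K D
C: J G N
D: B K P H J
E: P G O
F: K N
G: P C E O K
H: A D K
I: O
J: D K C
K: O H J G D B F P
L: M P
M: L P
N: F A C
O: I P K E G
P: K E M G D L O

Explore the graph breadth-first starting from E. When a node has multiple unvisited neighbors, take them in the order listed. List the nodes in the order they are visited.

E, P, G, O, K, M, D, L, C, I, H, J, B, F, N, A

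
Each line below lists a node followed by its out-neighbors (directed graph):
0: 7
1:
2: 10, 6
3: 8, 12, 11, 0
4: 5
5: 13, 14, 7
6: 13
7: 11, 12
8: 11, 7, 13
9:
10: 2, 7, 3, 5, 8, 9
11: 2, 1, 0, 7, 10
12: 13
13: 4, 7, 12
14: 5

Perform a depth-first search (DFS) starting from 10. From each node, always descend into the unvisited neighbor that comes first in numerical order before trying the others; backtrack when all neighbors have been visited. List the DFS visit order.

10 -> 2 -> 6 -> 13 -> 4 -> 5 -> 7 -> 11 -> 0 -> 1 -> 12 -> 14 -> 3 -> 8 -> 9

Visit 10
10 → 2
2 → 6
6 → 13
13 → 4
4 → 5
5 → 7
7 → 11
11 → 0
11 → 1
7 → 12
5 → 14
10 → 3
3 → 8
10 → 9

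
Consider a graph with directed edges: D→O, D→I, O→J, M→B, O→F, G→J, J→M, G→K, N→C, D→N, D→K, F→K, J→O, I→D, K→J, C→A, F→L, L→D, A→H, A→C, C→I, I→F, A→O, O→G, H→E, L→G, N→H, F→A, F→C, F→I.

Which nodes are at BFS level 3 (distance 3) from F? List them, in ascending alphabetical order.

Level 0: F
Level 1: A, C, I, K, L
Level 2: D, G, H, J, O
Level 3: E, M, N
Level 4: B

E, M, N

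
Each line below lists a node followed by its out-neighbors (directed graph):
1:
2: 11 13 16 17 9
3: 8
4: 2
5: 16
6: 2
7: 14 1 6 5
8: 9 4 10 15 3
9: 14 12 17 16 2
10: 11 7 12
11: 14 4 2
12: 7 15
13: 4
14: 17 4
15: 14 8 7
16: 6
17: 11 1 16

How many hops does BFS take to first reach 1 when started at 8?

3

Level 0: 8
Level 1: 3, 4, 9, 10, 15
Level 2: 2, 7, 11, 12, 14, 16, 17
Level 3: 1, 5, 6, 13
1 first appears at level 3.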